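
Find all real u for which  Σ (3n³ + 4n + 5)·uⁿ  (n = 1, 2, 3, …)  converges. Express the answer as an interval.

(-1, 1)

Ratio test: |a_{n+1}/a_n| = (3(n+1)³ + 4(n+1) + 5)/(3n³ + 4n + 5) → 1 as n → ∞.
Hence R = 1.
When u = 1, the n-th term does not approach 0; divergence by the term test.
When u = -1, the n-th term does not approach 0; divergence by the term test.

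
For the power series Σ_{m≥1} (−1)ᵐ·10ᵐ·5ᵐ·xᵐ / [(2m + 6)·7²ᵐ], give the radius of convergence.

R = 49/50

By the ratio test, |a_{m+1}/a_m| = [(2m + 6)/(2(m+1) + 6)] · 10·5/49 → 50/49.
Hence the series converges for |x| < 1/(50/49) = 49/50, so the radius of convergence is 49/50.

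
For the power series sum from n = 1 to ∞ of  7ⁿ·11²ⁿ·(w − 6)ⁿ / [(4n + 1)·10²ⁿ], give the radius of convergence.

The ratio of consecutive coefficients is [(4n + 1)/(4(n+1) + 1)] · 7·121/100 → 847/100.
Hence the series converges for |w − 6| < 1/(847/100) = 100/847, so the radius of convergence is 100/847.

R = 100/847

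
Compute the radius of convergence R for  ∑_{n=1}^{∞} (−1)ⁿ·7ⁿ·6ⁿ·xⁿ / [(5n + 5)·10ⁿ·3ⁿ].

The ratio of consecutive coefficients is [(5n + 5)/(5(n+1) + 5)] · 7·6/(10·3) → 7/5.
The series converges when 7/5 · |x| < 1, giving R = 5/7.

R = 5/7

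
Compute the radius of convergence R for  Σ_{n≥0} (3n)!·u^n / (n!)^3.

R = 1/27

The ratio of consecutive coefficients is (3n+1)·(3n+2)·(3n+3)/(n+1)³ → 27.
Convergence for |u| · 27 < 1, i.e. |u| < 1/27. So R = 1/27.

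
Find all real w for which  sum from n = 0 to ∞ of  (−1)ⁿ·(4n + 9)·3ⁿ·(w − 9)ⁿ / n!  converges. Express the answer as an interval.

The ratio of consecutive coefficients is (4(n+1) + 9)/(4n + 9) · 3 · 1/(n+1) → 0.
Since the limit is 0 < 1 for every w, the series converges on all of ℝ and R = ∞.

(−∞, ∞)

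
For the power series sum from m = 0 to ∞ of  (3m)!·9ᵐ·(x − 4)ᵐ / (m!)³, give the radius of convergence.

The ratio of consecutive coefficients is (3m+1)·(3m+2)·(3m+3)/(m+1)³ · 9 → 243.
Convergence for |x − 4| · 243 < 1, i.e. |x − 4| < 1/243. So R = 1/243.

R = 1/243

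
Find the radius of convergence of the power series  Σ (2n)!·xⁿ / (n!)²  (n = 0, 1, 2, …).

R = 1/4

Ratio test: |a_{n+1}/a_n| = (2n+1)·(2n+2)/(n+1)² → 4 as n → ∞.
Hence the series converges for |x| < 1/(4) = 1/4, so the radius of convergence is 1/4.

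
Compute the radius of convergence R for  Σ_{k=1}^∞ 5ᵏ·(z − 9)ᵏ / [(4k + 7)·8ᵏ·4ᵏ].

R = 32/5

Apply the ratio test: |a_{k+1}| / |a_k| = [(4k + 7)/(4(k+1) + 7)] · 5/(8·4), which tends to 5/32 as k → ∞.
Hence the series converges for |z − 9| < 1/(5/32) = 32/5, so the radius of convergence is 32/5.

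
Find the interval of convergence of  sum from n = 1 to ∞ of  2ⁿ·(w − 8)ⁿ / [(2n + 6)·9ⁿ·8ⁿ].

By the ratio test, |a_{n+1}/a_n| = [(2n + 6)/(2(n+1) + 6)] · 2/(9·8) → 1/36.
Thus R = 1/(1/36) = 36.
When w = 44, the terms are asymptotic to a nonzero constant times 1/n, so the series diverges by limit comparison with Σ 1/n.
When w = -28, convergence follows from the alternating series test (terms decrease monotonically to 0).

[-28, 44)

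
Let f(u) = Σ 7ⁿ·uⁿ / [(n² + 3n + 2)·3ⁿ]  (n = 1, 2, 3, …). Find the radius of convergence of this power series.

R = 3/7

The ratio of consecutive coefficients is [(n² + 3n + 2)/((n+1)² + 3(n+1) + 2)] · 7/3 → 7/3.
Hence the series converges for |u| < 1/(7/3) = 3/7, so the radius of convergence is 3/7.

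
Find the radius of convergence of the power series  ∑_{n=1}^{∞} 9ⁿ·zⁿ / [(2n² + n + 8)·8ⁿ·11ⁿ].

R = 88/9

Apply the ratio test: |a_{n+1}| / |a_n| = [(2n² + n + 8)/(2(n+1)² + (n+1) + 8)] · 9/(8·11), which tends to 9/88 as n → ∞.
Convergence for |z| · 9/88 < 1, i.e. |z| < 88/9. So R = 88/9.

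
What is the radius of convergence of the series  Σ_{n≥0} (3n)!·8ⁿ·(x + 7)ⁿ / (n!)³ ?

The ratio of consecutive coefficients is (3n+1)·(3n+2)·(3n+3)/(n+1)³ · 8 → 216.
Thus R = 1/(216) = 1/216.

R = 1/216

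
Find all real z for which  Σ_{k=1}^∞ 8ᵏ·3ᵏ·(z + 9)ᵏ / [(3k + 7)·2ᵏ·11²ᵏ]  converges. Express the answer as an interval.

[-229/12, 13/12)

Apply the ratio test: |a_{k+1}| / |a_k| = [(3k + 7)/(3(k+1) + 7)] · 8·3/(2·121), which tends to 12/121 as k → ∞.
The series converges when 12/121 · |z + 9| < 1, giving R = 121/12.
At z = 13/12: the terms behave like c/k; limit comparison with the harmonic series gives divergence.
When z = -229/12, the terms alternate in sign and decrease monotonically to 0 in absolute value (size ~ c/k), so the alternating series test gives convergence.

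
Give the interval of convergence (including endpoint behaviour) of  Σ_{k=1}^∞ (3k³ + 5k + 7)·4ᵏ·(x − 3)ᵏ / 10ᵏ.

(1/2, 11/2)

Ratio test: |a_{k+1}/a_k| = [(3(k+1)³ + 5(k+1) + 7)/(3k³ + 5k + 7)] · 4/10 → 2/5 as k → ∞.
The series converges when 2/5 · |x − 3| < 1, giving R = 5/2.
Check x = 11/2: the terms have absolute value of order k³, which does not tend to 0, so the series diverges by the divergence test.
Endpoint x = 1/2: the terms do not tend to 0, so the series diverges.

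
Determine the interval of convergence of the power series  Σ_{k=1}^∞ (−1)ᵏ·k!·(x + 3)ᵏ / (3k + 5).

Apply the ratio test: |a_{k+1}| / |a_k| = (k+1) · (3k + 5)/(3(k+1) + 5), which tends to ∞ as k → ∞.
The terms grow without bound for any (x + 3) ≠ 0, so R = 0 (convergence only at x = -3).

{-3}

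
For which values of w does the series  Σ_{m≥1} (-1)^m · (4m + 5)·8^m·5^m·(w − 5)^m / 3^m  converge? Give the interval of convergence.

By the ratio test, |a_{m+1}/a_m| = [(4(m+1) + 5)/(4m + 5)] · 8·5/3 → 40/3.
Thus R = 1/(40/3) = 3/40.
Check w = 203/40: the terms do not tend to 0, so the series diverges.
Check w = 197/40: the m-th term does not approach 0; divergence by the term test.

(197/40, 203/40)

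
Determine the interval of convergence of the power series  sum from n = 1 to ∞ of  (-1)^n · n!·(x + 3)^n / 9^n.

Apply the ratio test: |a_{n+1}| / |a_n| = (n+1) · 1/9, which tends to ∞ as n → ∞.
Since the ratio → ∞, the series diverges for every x ≠ -3, and R = 0.

{-3}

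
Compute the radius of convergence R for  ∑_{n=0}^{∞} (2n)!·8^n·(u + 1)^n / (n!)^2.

R = 1/32

The ratio of consecutive coefficients is (2n+1)·(2n+2)/(n+1)² · 8 → 32.
Thus R = 1/(32) = 1/32.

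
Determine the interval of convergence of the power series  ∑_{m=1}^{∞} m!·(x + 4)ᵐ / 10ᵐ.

{-4}

Ratio test: |a_{m+1}/a_m| = (m+1) · 1/10 → ∞ as m → ∞.
The terms grow without bound for any (x + 4) ≠ 0, so R = 0 (convergence only at x = -4).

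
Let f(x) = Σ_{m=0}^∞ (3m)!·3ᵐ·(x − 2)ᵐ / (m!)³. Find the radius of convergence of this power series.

R = 1/81

Ratio test: |a_{m+1}/a_m| = (3m+1)·(3m+2)·(3m+3)/(m+1)³ · 3 → 81 as m → ∞.
Hence the series converges for |x − 2| < 1/(81) = 1/81, so the radius of convergence is 1/81.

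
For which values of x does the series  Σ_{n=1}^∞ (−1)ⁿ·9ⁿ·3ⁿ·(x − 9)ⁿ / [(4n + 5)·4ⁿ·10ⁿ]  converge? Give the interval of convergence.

Ratio test: |a_{n+1}/a_n| = [(4n + 5)/(4(n+1) + 5)] · 9·3/(4·10) → 27/40 as n → ∞.
Hence the series converges for |x − 9| < 1/(27/40) = 40/27, so the radius of convergence is 40/27.
Endpoint x = 283/27: an alternating series whose terms decrease to 0 in absolute value, so it converges by the Leibniz criterion.
When x = 203/27, the terms are asymptotic to a nonzero constant times 1/n, so the series diverges by limit comparison with Σ 1/n.

(203/27, 283/27]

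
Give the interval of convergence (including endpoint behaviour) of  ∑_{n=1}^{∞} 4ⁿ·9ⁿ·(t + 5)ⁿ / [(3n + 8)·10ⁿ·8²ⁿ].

Ratio test: |a_{n+1}/a_n| = [(3n + 8)/(3(n+1) + 8)] · 4·9/(10·64) → 9/160 as n → ∞.
Thus R = 1/(9/160) = 160/9.
Endpoint t = 115/9: the terms are asymptotic to a nonzero constant times 1/n, so the series diverges by limit comparison with Σ 1/n.
Check t = -205/9: the terms alternate in sign and decrease monotonically to 0 in absolute value (size ~ c/n), so the alternating series test gives convergence.

[-205/9, 115/9)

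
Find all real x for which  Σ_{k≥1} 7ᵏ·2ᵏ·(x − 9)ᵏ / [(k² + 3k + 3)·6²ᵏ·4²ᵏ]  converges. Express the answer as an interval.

[-225/7, 351/7]

The ratio of consecutive coefficients is [(k² + 3k + 3)/((k+1)² + 3(k+1) + 3)] · 7·2/(36·16) → 7/288.
The series converges when 7/288 · |x − 9| < 1, giving R = 288/7.
Check x = 351/7: the series is dominated by a constant times Σ 1/k², which converges (p = 2 > 1).
Check x = -225/7: the series is dominated by a constant times Σ 1/k², which converges (p = 2 > 1).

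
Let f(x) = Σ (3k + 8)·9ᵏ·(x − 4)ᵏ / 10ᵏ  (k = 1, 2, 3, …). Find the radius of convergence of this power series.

R = 10/9

Ratio test: |a_{k+1}/a_k| = [(3(k+1) + 8)/(3k + 8)] · 9/10 → 9/10 as k → ∞.
The series converges when 9/10 · |x − 4| < 1, giving R = 10/9.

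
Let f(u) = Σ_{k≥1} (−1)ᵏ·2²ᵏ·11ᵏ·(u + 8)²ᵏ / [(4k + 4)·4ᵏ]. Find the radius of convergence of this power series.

R = √11/11

By the ratio test, |a_{k+1}/a_k| = [(4k + 4)/(4(k+1) + 4)] · 4·11/4 → 11.
Writing y = (u + 8)², the series in y has radius 1/11, so |u + 8| < √(1/11) and R = √11/11.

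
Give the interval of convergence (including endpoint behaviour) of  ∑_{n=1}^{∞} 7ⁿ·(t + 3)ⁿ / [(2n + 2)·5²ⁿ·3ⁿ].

The ratio of consecutive coefficients is [(2n + 2)/(2(n+1) + 2)] · 7/(25·3) → 7/75.
Hence the series converges for |t + 3| < 1/(7/75) = 75/7, so the radius of convergence is 75/7.
When t = 54/7, comparison with the harmonic series Σ 1/n shows the series diverges.
At t = -96/7: convergence follows from the alternating series test (terms decrease monotonically to 0).

[-96/7, 54/7)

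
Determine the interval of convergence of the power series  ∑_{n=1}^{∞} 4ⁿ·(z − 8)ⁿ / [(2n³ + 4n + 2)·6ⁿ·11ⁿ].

[-17/2, 49/2]

The ratio of consecutive coefficients is [(2n³ + 4n + 2)/(2(n+1)³ + 4(n+1) + 2)] · 4/(6·11) → 2/33.
The series converges when 2/33 · |z − 8| < 1, giving R = 33/2.
Endpoint z = 49/2: the terms are on the order of 1/n³, so the series converges absolutely by comparison with the p-series (p = 3 > 1).
Check z = -17/2: the series is dominated by a constant times Σ 1/n³, which converges (p = 3 > 1).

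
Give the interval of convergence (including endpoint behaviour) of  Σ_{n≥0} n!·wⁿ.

{0}

The ratio of consecutive coefficients is (n+1) → ∞.
Since the ratio → ∞, the series diverges for every w ≠ 0, and R = 0.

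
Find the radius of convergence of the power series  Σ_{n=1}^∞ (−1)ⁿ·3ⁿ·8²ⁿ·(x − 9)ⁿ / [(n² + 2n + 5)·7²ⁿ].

R = 49/192

Ratio test: |a_{n+1}/a_n| = [(n² + 2n + 5)/((n+1)² + 2(n+1) + 5)] · 3·64/49 → 192/49 as n → ∞.
Hence the series converges for |x − 9| < 1/(192/49) = 49/192, so the radius of convergence is 49/192.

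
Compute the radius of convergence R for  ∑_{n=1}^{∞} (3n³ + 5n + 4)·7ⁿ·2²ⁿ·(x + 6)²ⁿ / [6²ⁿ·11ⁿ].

The ratio of consecutive coefficients is [(3(n+1)³ + 5(n+1) + 4)/(3n³ + 5n + 4)] · 7·4/(36·11) → 7/99.
Successive powers of (x + 6) differ by 2, so the series converges when |x + 6|² · 7/99 < 1, i.e. |x + 6| < √(99/7). So R = 3√77/7.

R = 3√77/7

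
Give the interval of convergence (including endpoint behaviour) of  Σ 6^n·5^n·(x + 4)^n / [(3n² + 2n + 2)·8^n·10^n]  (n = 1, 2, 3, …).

By the ratio test, |a_{n+1}/a_n| = [(3n² + 2n + 2)/(3(n+1)² + 2(n+1) + 2)] · 6·5/(8·10) → 3/8.
Thus R = 1/(3/8) = 8/3.
At x = -4/3: absolute convergence follows by limit comparison with Σ 1/n².
Check x = -20/3: the series is dominated by a constant times Σ 1/n², which converges (p = 2 > 1).

[-20/3, -4/3]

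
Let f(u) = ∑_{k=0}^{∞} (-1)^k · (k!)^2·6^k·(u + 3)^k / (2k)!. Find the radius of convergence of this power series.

R = 2/3

By the ratio test, |a_{k+1}/a_k| = (k+1)²/[(2k+1)·(2k+2)] · 6 → 3/2.
Convergence for |u + 3| · 3/2 < 1, i.e. |u + 3| < 2/3. So R = 2/3.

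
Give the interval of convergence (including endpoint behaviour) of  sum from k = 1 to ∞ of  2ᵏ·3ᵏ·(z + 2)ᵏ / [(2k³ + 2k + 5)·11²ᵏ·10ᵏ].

The ratio of consecutive coefficients is [(2k³ + 2k + 5)/(2(k+1)³ + 2(k+1) + 5)] · 2·3/(121·10) → 3/605.
Hence the series converges for |z + 2| < 1/(3/605) = 605/3, so the radius of convergence is 605/3.
When z = 599/3, the series is dominated by a constant times Σ 1/k³, which converges (p = 3 > 1).
Check z = -611/3: absolute convergence follows by limit comparison with Σ 1/k³.

[-611/3, 599/3]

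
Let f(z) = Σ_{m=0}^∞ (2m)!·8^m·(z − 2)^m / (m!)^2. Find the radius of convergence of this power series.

By the ratio test, |a_{m+1}/a_m| = (2m+1)·(2m+2)/(m+1)² · 8 → 32.
The series converges when 32 · |z − 2| < 1, giving R = 1/32.

R = 1/32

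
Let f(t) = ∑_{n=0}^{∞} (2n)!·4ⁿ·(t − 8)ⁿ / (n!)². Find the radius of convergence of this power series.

Ratio test: |a_{n+1}/a_n| = (2n+1)·(2n+2)/(n+1)² · 4 → 16 as n → ∞.
Hence the series converges for |t − 8| < 1/(16) = 1/16, so the radius of convergence is 1/16.

R = 1/16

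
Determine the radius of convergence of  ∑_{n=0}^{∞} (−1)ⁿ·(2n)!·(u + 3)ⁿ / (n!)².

By the ratio test, |a_{n+1}/a_n| = (2n+1)·(2n+2)/(n+1)² → 4.
The series converges when 4 · |u + 3| < 1, giving R = 1/4.

R = 1/4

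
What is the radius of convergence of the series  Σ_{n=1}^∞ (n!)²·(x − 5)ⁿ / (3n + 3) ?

Ratio test: |a_{n+1}/a_n| = (n+1)² · (3n + 3)/(3(n+1) + 3) → ∞ as n → ∞.
Since the ratio → ∞, the series diverges for every x ≠ 5, and R = 0.

R = 0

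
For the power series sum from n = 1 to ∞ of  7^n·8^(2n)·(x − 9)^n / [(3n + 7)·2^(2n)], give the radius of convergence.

R = 1/112

By the ratio test, |a_{n+1}/a_n| = [(3n + 7)/(3(n+1) + 7)] · 7·64/4 → 112.
Thus R = 1/(112) = 1/112.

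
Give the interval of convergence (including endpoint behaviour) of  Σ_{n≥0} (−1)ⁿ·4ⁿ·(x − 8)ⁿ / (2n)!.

By the ratio test, |a_{n+1}/a_n| = 4 · 1/[(2n+1)·(2n+2)] → 0.
Since the limit is 0 < 1 for every x, the series converges on all of ℝ and R = ∞.

(−∞, ∞)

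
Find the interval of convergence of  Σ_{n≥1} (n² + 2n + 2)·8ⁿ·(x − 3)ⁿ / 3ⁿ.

(21/8, 27/8)

Apply the ratio test: |a_{n+1}| / |a_n| = [((n+1)² + 2(n+1) + 2)/(n² + 2n + 2)] · 8/3, which tends to 8/3 as n → ∞.
Convergence for |x − 3| · 8/3 < 1, i.e. |x − 3| < 3/8. So R = 3/8.
Endpoint x = 27/8: the terms have absolute value of order n², which does not tend to 0, so the series diverges by the divergence test.
When x = 21/8, the n-th term does not approach 0; divergence by the term test.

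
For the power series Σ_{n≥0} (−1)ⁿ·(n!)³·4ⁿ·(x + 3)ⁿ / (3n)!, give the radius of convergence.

R = 27/4

The ratio of consecutive coefficients is (n+1)³/[(3n+1)·(3n+2)·(3n+3)] · 4 → 4/27.
Hence the series converges for |x + 3| < 1/(4/27) = 27/4, so the radius of convergence is 27/4.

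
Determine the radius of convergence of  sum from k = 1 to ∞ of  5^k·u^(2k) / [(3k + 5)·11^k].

R = √55/5

The ratio of consecutive coefficients is [(3k + 5)/(3(k+1) + 5)] · 5/11 → 5/11.
Writing y = u², the series in y has radius 11/5, so |u| < √(11/5) and R = √55/5.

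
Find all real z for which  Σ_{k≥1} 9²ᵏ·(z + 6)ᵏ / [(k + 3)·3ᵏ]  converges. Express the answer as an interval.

The ratio of consecutive coefficients is [(k + 3)/((k+1) + 3)] · 81/3 → 27.
Hence the series converges for |z + 6| < 1/(27) = 1/27, so the radius of convergence is 1/27.
When z = -161/27, comparison with the harmonic series Σ 1/k shows the series diverges.
Endpoint z = -163/27: convergence follows from the alternating series test (terms decrease monotonically to 0).

[-163/27, -161/27)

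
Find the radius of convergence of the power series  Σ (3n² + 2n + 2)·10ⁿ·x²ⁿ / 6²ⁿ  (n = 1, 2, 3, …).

The ratio of consecutive coefficients is [(3(n+1)² + 2(n+1) + 2)/(3n² + 2n + 2)] · 10/36 → 5/18.
Writing y = x², the series in y has radius 18/5, so |x| < √(18/5) and R = 3√10/5.

R = 3√10/5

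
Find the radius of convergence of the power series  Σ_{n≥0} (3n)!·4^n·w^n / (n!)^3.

R = 1/108

The ratio of consecutive coefficients is (3n+1)·(3n+2)·(3n+3)/(n+1)³ · 4 → 108.
The series converges when 108 · |w| < 1, giving R = 1/108.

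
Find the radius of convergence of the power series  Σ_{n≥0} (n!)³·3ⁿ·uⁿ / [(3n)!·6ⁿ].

R = 54

The ratio of consecutive coefficients is (n+1)³/[(3n+1)·(3n+2)·(3n+3)] · 3/6 → 1/54.
Thus R = 1/(1/54) = 54.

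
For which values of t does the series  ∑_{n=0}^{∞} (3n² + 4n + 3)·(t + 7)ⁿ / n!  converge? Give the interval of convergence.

Apply the ratio test: |a_{n+1}| / |a_n| = (3(n+1)² + 4(n+1) + 3)/(3n² + 4n + 3) · 1/(n+1), which tends to 0 as n → ∞.
Since the limit is 0 < 1 for every t, the series converges on all of ℝ and R = ∞.

(−∞, ∞)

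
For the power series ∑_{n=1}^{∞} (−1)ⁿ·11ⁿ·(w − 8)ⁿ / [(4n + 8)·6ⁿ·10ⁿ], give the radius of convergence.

R = 60/11

The ratio of consecutive coefficients is [(4n + 8)/(4(n+1) + 8)] · 11/(6·10) → 11/60.
Thus R = 1/(11/60) = 60/11.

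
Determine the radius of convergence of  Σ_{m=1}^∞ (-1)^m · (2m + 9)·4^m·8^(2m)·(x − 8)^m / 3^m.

Apply the ratio test: |a_{m+1}| / |a_m| = [(2(m+1) + 9)/(2m + 9)] · 4·64/3, which tends to 256/3 as m → ∞.
Convergence for |x − 8| · 256/3 < 1, i.e. |x − 8| < 3/256. So R = 3/256.

R = 3/256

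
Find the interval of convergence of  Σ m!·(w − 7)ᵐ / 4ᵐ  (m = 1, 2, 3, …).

The ratio of consecutive coefficients is (m+1) · 1/4 → ∞.
The terms grow without bound for any (w − 7) ≠ 0, so R = 0 (convergence only at w = 7).

{7}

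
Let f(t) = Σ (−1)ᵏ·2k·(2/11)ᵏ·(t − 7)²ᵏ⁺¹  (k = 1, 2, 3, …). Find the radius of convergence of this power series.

Apply the ratio test: |a_{k+1}| / |a_k| = [2(k+1)/2k] · 2/11, which tends to 2/11 as k → ∞.
Since the exponent of (t − 7) increases by 2 each term, convergence requires |t − 7|² < 11/2, hence R = √22/2.

R = √22/2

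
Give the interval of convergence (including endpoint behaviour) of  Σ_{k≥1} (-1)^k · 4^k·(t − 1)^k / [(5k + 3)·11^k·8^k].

(-21, 23]

Apply the ratio test: |a_{k+1}| / |a_k| = [(5k + 3)/(5(k+1) + 3)] · 4/(11·8), which tends to 1/22 as k → ∞.
Thus R = 1/(1/22) = 22.
Endpoint t = 23: the terms alternate in sign and decrease monotonically to 0 in absolute value (size ~ c/k), so the alternating series test gives convergence.
Check t = -21: comparison with the harmonic series Σ 1/k shows the series diverges.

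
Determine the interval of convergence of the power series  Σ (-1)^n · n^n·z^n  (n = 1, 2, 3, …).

Root test: |a_n|^(1/n) = n → ∞.
The root grows without bound, so R = 0 (convergence only at z = 0).

{0}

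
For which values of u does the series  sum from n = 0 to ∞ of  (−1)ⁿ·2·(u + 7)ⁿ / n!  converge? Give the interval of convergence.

(−∞, ∞)

Apply the ratio test: |a_{n+1}| / |a_n| = 2/2 · 1/(n+1), which tends to 0 as n → ∞.
The ratio tends to 0 regardless of u, hence R = ∞.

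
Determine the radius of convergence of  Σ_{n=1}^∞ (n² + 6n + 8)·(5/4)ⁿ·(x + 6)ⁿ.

Ratio test: |a_{n+1}/a_n| = [((n+1)² + 6(n+1) + 8)/(n² + 6n + 8)] · 5/4 → 5/4 as n → ∞.
Hence the series converges for |x + 6| < 1/(5/4) = 4/5, so the radius of convergence is 4/5.

R = 4/5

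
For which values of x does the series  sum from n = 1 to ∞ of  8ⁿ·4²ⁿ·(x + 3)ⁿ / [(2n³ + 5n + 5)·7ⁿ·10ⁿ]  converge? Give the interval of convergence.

[-227/64, -157/64]

Apply the ratio test: |a_{n+1}| / |a_n| = [(2n³ + 5n + 5)/(2(n+1)³ + 5(n+1) + 5)] · 8·16/(7·10), which tends to 64/35 as n → ∞.
Convergence for |x + 3| · 64/35 < 1, i.e. |x + 3| < 35/64. So R = 35/64.
Endpoint x = -157/64: absolute convergence follows by limit comparison with Σ 1/n³.
When x = -227/64, absolute convergence follows by limit comparison with Σ 1/n³.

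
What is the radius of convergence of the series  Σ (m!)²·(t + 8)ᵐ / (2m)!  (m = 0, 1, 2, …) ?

R = 4

Ratio test: |a_{m+1}/a_m| = (m+1)²/[(2m+1)·(2m+2)] → 1/4 as m → ∞.
Convergence for |t + 8| · 1/4 < 1, i.e. |t + 8| < 4. So R = 4.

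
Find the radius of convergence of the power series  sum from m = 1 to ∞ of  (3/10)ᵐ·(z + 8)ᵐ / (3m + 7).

R = 10/3

By the ratio test, |a_{m+1}/a_m| = [(3m + 7)/(3(m+1) + 7)] · 3/10 → 3/10.
Hence the series converges for |z + 8| < 1/(3/10) = 10/3, so the radius of convergence is 10/3.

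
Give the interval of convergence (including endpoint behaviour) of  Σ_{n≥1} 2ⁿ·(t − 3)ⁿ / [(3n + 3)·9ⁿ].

Apply the ratio test: |a_{n+1}| / |a_n| = [(3n + 3)/(3(n+1) + 3)] · 2/9, which tends to 2/9 as n → ∞.
Hence the series converges for |t − 3| < 1/(2/9) = 9/2, so the radius of convergence is 9/2.
Endpoint t = 15/2: the terms are asymptotic to a nonzero constant times 1/n, so the series diverges by limit comparison with Σ 1/n.
When t = -3/2, the terms alternate in sign and decrease monotonically to 0 in absolute value (size ~ c/n), so the alternating series test gives convergence.

[-3/2, 15/2)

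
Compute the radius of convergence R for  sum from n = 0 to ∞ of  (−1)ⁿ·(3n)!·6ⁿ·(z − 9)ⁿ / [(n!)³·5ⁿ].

R = 5/162

Ratio test: |a_{n+1}/a_n| = (3n+1)·(3n+2)·(3n+3)/(n+1)³ · 6/5 → 162/5 as n → ∞.
The series converges when 162/5 · |z − 9| < 1, giving R = 5/162.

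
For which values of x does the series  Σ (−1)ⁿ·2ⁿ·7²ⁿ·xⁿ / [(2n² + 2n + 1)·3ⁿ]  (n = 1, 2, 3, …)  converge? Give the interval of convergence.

[-3/98, 3/98]

Ratio test: |a_{n+1}/a_n| = [(2n² + 2n + 1)/(2(n+1)² + 2(n+1) + 1)] · 2·49/3 → 98/3 as n → ∞.
Convergence for |x| · 98/3 < 1, i.e. |x| < 3/98. So R = 3/98.
At x = 3/98: absolute convergence follows by limit comparison with Σ 1/n².
At x = -3/98: the series is dominated by a constant times Σ 1/n², which converges (p = 2 > 1).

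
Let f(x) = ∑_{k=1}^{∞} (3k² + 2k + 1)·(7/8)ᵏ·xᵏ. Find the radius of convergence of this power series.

By the ratio test, |a_{k+1}/a_k| = [(3(k+1)² + 2(k+1) + 1)/(3k² + 2k + 1)] · 7/8 → 7/8.
Thus R = 1/(7/8) = 8/7.

R = 8/7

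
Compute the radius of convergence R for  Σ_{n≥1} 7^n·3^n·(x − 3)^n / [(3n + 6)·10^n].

By the ratio test, |a_{n+1}/a_n| = [(3n + 6)/(3(n+1) + 6)] · 7·3/10 → 21/10.
Thus R = 1/(21/10) = 10/21.

R = 10/21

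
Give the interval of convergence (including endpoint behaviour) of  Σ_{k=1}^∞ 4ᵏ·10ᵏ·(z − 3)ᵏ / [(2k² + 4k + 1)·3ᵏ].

[117/40, 123/40]

By the ratio test, |a_{k+1}/a_k| = [(2k² + 4k + 1)/(2(k+1)² + 4(k+1) + 1)] · 4·10/3 → 40/3.
Convergence for |z − 3| · 40/3 < 1, i.e. |z − 3| < 3/40. So R = 3/40.
Endpoint z = 123/40: the terms are on the order of 1/k², so the series converges absolutely by comparison with the p-series (p = 2 > 1).
When z = 117/40, the terms are on the order of 1/k², so the series converges absolutely by comparison with the p-series (p = 2 > 1).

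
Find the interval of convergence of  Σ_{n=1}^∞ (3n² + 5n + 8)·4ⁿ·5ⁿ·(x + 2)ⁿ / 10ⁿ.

By the ratio test, |a_{n+1}/a_n| = [(3(n+1)² + 5(n+1) + 8)/(3n² + 5n + 8)] · 4·5/10 → 2.
Thus R = 1/(2) = 1/2.
At x = -3/2: the terms have absolute value of order n², which does not tend to 0, so the series diverges by the divergence test.
At x = -5/2: the n-th term does not approach 0; divergence by the term test.

(-5/2, -3/2)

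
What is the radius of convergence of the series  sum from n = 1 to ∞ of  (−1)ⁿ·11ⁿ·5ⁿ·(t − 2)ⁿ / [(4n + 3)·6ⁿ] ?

The ratio of consecutive coefficients is [(4n + 3)/(4(n+1) + 3)] · 11·5/6 → 55/6.
Hence the series converges for |t − 2| < 1/(55/6) = 6/55, so the radius of convergence is 6/55.

R = 6/55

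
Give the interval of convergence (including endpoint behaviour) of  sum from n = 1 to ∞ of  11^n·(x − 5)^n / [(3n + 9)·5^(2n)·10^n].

The ratio of consecutive coefficients is [(3n + 9)/(3(n+1) + 9)] · 11/(25·10) → 11/250.
The series converges when 11/250 · |x − 5| < 1, giving R = 250/11.
Endpoint x = 305/11: the terms are asymptotic to a nonzero constant times 1/n, so the series diverges by limit comparison with Σ 1/n.
Endpoint x = -195/11: an alternating series whose terms decrease to 0 in absolute value, so it converges by the Leibniz criterion.

[-195/11, 305/11)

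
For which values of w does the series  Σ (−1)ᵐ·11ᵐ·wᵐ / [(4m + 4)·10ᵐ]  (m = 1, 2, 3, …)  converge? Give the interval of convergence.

(-10/11, 10/11]

Ratio test: |a_{m+1}/a_m| = [(4m + 4)/(4(m+1) + 4)] · 11/10 → 11/10 as m → ∞.
The series converges when 11/10 · |w| < 1, giving R = 10/11.
Check w = 10/11: convergence follows from the alternating series test (terms decrease monotonically to 0).
At w = -10/11: comparison with the harmonic series Σ 1/m shows the series diverges.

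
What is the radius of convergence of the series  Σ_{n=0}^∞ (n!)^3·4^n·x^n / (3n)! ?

R = 27/4

Apply the ratio test: |a_{n+1}| / |a_n| = (n+1)³/[(3n+1)·(3n+2)·(3n+3)] · 4, which tends to 4/27 as n → ∞.
The series converges when 4/27 · |x| < 1, giving R = 27/4.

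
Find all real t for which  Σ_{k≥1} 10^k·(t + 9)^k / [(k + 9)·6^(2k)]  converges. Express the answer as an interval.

Apply the ratio test: |a_{k+1}| / |a_k| = [(k + 9)/((k+1) + 9)] · 10/36, which tends to 5/18 as k → ∞.
Thus R = 1/(5/18) = 18/5.
When t = -27/5, the terms are asymptotic to a nonzero constant times 1/k, so the series diverges by limit comparison with Σ 1/k.
When t = -63/5, an alternating series whose terms decrease to 0 in absolute value, so it converges by the Leibniz criterion.

[-63/5, -27/5)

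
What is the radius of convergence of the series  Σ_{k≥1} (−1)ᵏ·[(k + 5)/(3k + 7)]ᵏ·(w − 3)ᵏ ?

Applying the root test, |a_k|^(1/k) = (k + 5)/(3k + 7) → 1/3.
Hence the series converges for |w − 3| < 1/(1/3) = 3, so the radius of convergence is 3.

R = 3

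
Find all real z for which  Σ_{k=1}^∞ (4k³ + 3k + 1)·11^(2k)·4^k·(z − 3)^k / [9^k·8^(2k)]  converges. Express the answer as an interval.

Apply the ratio test: |a_{k+1}| / |a_k| = [(4(k+1)³ + 3(k+1) + 1)/(4k³ + 3k + 1)] · 121·4/(9·64), which tends to 121/144 as k → ∞.
The series converges when 121/144 · |z − 3| < 1, giving R = 144/121.
Check z = 507/121: the terms have absolute value of order k³, which does not tend to 0, so the series diverges by the divergence test.
Check z = 219/121: the terms have absolute value of order k³, which does not tend to 0, so the series diverges by the divergence test.

(219/121, 507/121)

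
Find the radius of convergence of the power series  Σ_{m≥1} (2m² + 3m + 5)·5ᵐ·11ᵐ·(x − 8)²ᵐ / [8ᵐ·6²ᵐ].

Ratio test: |a_{m+1}/a_m| = [(2(m+1)² + 3(m+1) + 5)/(2m² + 3m + 5)] · 5·11/(8·36) → 55/288 as m → ∞.
Successive powers of (x − 8) differ by 2, so the series converges when |x − 8|² · 55/288 < 1, i.e. |x − 8| < √(288/55). So R = 12√110/55.

R = 12√110/55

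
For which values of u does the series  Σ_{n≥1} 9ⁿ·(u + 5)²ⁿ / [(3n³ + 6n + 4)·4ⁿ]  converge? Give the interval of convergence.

[-17/3, -13/3]

The ratio of consecutive coefficients is [(3n³ + 6n + 4)/(3(n+1)³ + 6(n+1) + 4)] · 9/4 → 9/4.
Writing y = (u + 5)², the series in y has radius 4/9, so |u + 5| < √(4/9) = 2/3 and R = 2/3.
Check u = -13/3: absolute convergence follows by limit comparison with Σ 1/n³.
When u = -17/3, absolute convergence follows by limit comparison with Σ 1/n³.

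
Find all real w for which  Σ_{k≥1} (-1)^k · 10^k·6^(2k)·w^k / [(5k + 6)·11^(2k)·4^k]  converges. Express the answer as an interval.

(-121/90, 121/90]

The ratio of consecutive coefficients is [(5k + 6)/(5(k+1) + 6)] · 10·36/(121·4) → 90/121.
The series converges when 90/121 · |w| < 1, giving R = 121/90.
At w = 121/90: convergence follows from the alternating series test (terms decrease monotonically to 0).
Endpoint w = -121/90: the terms behave like c/k; limit comparison with the harmonic series gives divergence.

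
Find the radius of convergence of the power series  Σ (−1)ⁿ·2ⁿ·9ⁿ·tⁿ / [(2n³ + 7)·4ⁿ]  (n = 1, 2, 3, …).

Ratio test: |a_{n+1}/a_n| = [(2n³ + 7)/(2(n+1)³ + 7)] · 2·9/4 → 9/2 as n → ∞.
Convergence for |t| · 9/2 < 1, i.e. |t| < 2/9. So R = 2/9.

R = 2/9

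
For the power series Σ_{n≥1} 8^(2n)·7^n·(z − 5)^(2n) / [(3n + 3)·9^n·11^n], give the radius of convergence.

R = 3√77/56

Apply the ratio test: |a_{n+1}| / |a_n| = [(3n + 3)/(3(n+1) + 3)] · 64·7/(9·11), which tends to 448/99 as n → ∞.
Successive powers of (z − 5) differ by 2, so the series converges when |z − 5|² · 448/99 < 1, i.e. |z − 5| < √(99/448). So R = 3√77/56.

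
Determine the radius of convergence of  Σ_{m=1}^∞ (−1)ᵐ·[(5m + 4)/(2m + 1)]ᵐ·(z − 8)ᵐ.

Root test: |a_m|^(1/m) = (5m + 4)/(2m + 1) → 5/2.
Hence the series converges for |z − 8| < 1/(5/2) = 2/5, so the radius of convergence is 2/5.

R = 2/5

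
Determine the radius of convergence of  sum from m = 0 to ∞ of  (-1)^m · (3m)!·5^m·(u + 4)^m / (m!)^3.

Apply the ratio test: |a_{m+1}| / |a_m| = (3m+1)·(3m+2)·(3m+3)/(m+1)³ · 5, which tends to 135 as m → ∞.
Hence the series converges for |u + 4| < 1/(135) = 1/135, so the radius of convergence is 1/135.

R = 1/135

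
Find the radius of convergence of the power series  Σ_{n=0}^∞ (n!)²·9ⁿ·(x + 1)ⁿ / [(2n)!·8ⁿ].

R = 32/9

By the ratio test, |a_{n+1}/a_n| = (n+1)²/[(2n+1)·(2n+2)] · 9/8 → 9/32.
The series converges when 9/32 · |x + 1| < 1, giving R = 32/9.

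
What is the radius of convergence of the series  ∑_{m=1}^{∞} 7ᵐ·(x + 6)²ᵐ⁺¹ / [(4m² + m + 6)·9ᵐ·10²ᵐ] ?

R = 30√7/7

The ratio of consecutive coefficients is [(4m² + m + 6)/(4(m+1)² + (m+1) + 6)] · 7/(9·100) → 7/900.
Since the exponent of (x + 6) increases by 2 each term, convergence requires |x + 6|² < 900/7, hence R = 30√7/7.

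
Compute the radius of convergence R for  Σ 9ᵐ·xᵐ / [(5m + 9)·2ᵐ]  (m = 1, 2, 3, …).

The ratio of consecutive coefficients is [(5m + 9)/(5(m+1) + 9)] · 9/2 → 9/2.
Convergence for |x| · 9/2 < 1, i.e. |x| < 2/9. So R = 2/9.

R = 2/9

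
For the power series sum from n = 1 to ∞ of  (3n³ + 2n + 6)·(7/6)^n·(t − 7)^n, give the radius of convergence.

Apply the ratio test: |a_{n+1}| / |a_n| = [(3(n+1)³ + 2(n+1) + 6)/(3n³ + 2n + 6)] · 7/6, which tends to 7/6 as n → ∞.
The series converges when 7/6 · |t − 7| < 1, giving R = 6/7.

R = 6/7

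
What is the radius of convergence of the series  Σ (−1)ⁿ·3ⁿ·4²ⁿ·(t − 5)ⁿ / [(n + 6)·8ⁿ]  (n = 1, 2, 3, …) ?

Ratio test: |a_{n+1}/a_n| = [(n + 6)/((n+1) + 6)] · 3·16/8 → 6 as n → ∞.
Hence the series converges for |t − 5| < 1/(6) = 1/6, so the radius of convergence is 1/6.

R = 1/6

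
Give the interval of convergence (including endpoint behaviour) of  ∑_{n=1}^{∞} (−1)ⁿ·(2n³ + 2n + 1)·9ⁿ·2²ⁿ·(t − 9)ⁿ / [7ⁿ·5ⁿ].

By the ratio test, |a_{n+1}/a_n| = [(2(n+1)³ + 2(n+1) + 1)/(2n³ + 2n + 1)] · 9·4/(7·5) → 36/35.
Hence the series converges for |t − 9| < 1/(36/35) = 35/36, so the radius of convergence is 35/36.
When t = 359/36, the terms have absolute value of order n³, which does not tend to 0, so the series diverges by the divergence test.
Check t = 289/36: the n-th term does not approach 0; divergence by the term test.

(289/36, 359/36)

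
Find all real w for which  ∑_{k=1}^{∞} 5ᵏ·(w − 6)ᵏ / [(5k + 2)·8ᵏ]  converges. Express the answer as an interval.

The ratio of consecutive coefficients is [(5k + 2)/(5(k+1) + 2)] · 5/8 → 5/8.
Thus R = 1/(5/8) = 8/5.
When w = 38/5, the terms are asymptotic to a nonzero constant times 1/k, so the series diverges by limit comparison with Σ 1/k.
When w = 22/5, the terms alternate in sign and decrease monotonically to 0 in absolute value (size ~ c/k), so the alternating series test gives convergence.

[22/5, 38/5)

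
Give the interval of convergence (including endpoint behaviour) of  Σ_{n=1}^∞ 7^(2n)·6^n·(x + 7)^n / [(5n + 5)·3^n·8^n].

By the ratio test, |a_{n+1}/a_n| = [(5n + 5)/(5(n+1) + 5)] · 49·6/(3·8) → 49/4.
Convergence for |x + 7| · 49/4 < 1, i.e. |x + 7| < 4/49. So R = 4/49.
When x = -339/49, the terms behave like c/n; limit comparison with the harmonic series gives divergence.
When x = -347/49, the terms alternate in sign and decrease monotonically to 0 in absolute value (size ~ c/n), so the alternating series test gives convergence.

[-347/49, -339/49)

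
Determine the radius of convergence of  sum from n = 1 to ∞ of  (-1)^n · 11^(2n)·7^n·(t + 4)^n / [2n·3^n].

The ratio of consecutive coefficients is [2n/2(n+1)] · 121·7/3 → 847/3.
The series converges when 847/3 · |t + 4| < 1, giving R = 3/847.

R = 3/847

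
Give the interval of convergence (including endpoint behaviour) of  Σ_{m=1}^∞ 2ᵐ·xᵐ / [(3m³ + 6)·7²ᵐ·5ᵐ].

[-245/2, 245/2]

The ratio of consecutive coefficients is [(3m³ + 6)/(3(m+1)³ + 6)] · 2/(49·5) → 2/245.
Convergence for |x| · 2/245 < 1, i.e. |x| < 245/2. So R = 245/2.
Check x = 245/2: the series is dominated by a constant times Σ 1/m³, which converges (p = 3 > 1).
Check x = -245/2: the terms are on the order of 1/m³, so the series converges absolutely by comparison with the p-series (p = 3 > 1).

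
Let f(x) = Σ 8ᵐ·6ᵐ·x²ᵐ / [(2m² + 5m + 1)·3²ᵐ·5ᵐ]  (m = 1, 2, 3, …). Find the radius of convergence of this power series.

Ratio test: |a_{m+1}/a_m| = [(2m² + 5m + 1)/(2(m+1)² + 5(m+1) + 1)] · 8·6/(9·5) → 16/15 as m → ∞.
Writing y = x², the series in y has radius 15/16, so |x| < √(15/16) and R = √15/4.

R = √15/4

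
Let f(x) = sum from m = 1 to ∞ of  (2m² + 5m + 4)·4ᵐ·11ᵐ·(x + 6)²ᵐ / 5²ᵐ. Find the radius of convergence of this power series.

Ratio test: |a_{m+1}/a_m| = [(2(m+1)² + 5(m+1) + 4)/(2m² + 5m + 4)] · 4·11/25 → 44/25 as m → ∞.
Since the exponent of (x + 6) increases by 2 each term, convergence requires |x + 6|² < 25/44, hence R = 5√11/22.

R = 5√11/22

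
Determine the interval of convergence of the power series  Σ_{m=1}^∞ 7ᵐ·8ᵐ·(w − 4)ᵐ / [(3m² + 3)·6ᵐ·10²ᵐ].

Apply the ratio test: |a_{m+1}| / |a_m| = [(3m² + 3)/(3(m+1)² + 3)] · 7·8/(6·100), which tends to 7/75 as m → ∞.
Convergence for |w − 4| · 7/75 < 1, i.e. |w − 4| < 75/7. So R = 75/7.
At w = 103/7: absolute convergence follows by limit comparison with Σ 1/m².
At w = -47/7: the series is dominated by a constant times Σ 1/m², which converges (p = 2 > 1).

[-47/7, 103/7]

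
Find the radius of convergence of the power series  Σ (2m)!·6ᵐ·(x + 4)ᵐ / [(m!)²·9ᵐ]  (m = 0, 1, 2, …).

R = 3/8

Apply the ratio test: |a_{m+1}| / |a_m| = (2m+1)·(2m+2)/(m+1)² · 6/9, which tends to 8/3 as m → ∞.
Thus R = 1/(8/3) = 3/8.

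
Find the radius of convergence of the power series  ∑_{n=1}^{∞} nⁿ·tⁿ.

Root test: |a_n|^(1/n) = n → ∞.
The root grows without bound, so R = 0 (convergence only at t = 0).

R = 0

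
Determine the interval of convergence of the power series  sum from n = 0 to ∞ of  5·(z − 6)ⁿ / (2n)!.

(−∞, ∞)

By the ratio test, |a_{n+1}/a_n| = 5/5 · 1/[(2n+1)·(2n+2)] → 0.
The limit is 0, so the series converges for all z; R = ∞.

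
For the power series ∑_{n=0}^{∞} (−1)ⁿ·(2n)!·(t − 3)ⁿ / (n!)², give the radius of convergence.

R = 1/4

Apply the ratio test: |a_{n+1}| / |a_n| = (2n+1)·(2n+2)/(n+1)², which tends to 4 as n → ∞.
Thus R = 1/(4) = 1/4.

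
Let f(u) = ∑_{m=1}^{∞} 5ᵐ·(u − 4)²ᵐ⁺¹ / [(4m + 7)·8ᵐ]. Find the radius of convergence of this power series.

Apply the ratio test: |a_{m+1}| / |a_m| = [(4m + 7)/(4(m+1) + 7)] · 5/8, which tends to 5/8 as m → ∞.
Successive powers of (u − 4) differ by 2, so the series converges when |u − 4|² · 5/8 < 1, i.e. |u − 4| < √(8/5). So R = 2√10/5.

R = 2√10/5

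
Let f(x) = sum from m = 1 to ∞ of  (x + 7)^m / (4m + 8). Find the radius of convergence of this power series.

R = 1

Ratio test: |a_{m+1}/a_m| = (4m + 8)/(4(m+1) + 8) → 1 as m → ∞.
Hence R = 1.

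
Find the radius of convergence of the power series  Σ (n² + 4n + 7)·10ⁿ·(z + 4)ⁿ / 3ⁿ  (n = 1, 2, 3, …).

R = 3/10

Apply the ratio test: |a_{n+1}| / |a_n| = [((n+1)² + 4(n+1) + 7)/(n² + 4n + 7)] · 10/3, which tends to 10/3 as n → ∞.
The series converges when 10/3 · |z + 4| < 1, giving R = 3/10.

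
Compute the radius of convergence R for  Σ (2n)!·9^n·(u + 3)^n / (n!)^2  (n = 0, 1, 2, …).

R = 1/36

Ratio test: |a_{n+1}/a_n| = (2n+1)·(2n+2)/(n+1)² · 9 → 36 as n → ∞.
Hence the series converges for |u + 3| < 1/(36) = 1/36, so the radius of convergence is 1/36.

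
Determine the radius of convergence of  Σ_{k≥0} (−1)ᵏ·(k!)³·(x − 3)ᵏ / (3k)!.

R = 27

By the ratio test, |a_{k+1}/a_k| = (k+1)³/[(3k+1)·(3k+2)·(3k+3)] → 1/27.
Thus R = 1/(1/27) = 27.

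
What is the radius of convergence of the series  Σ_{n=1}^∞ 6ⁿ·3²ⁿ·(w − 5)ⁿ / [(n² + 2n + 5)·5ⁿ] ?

R = 5/54

By the ratio test, |a_{n+1}/a_n| = [(n² + 2n + 5)/((n+1)² + 2(n+1) + 5)] · 6·9/5 → 54/5.
Thus R = 1/(54/5) = 5/54.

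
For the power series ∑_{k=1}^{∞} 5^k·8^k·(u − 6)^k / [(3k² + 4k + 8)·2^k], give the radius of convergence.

R = 1/20

The ratio of consecutive coefficients is [(3k² + 4k + 8)/(3(k+1)² + 4(k+1) + 8)] · 5·8/2 → 20.
Convergence for |u − 6| · 20 < 1, i.e. |u − 6| < 1/20. So R = 1/20.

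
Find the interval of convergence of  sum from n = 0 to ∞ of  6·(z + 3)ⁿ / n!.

(−∞, ∞)

The ratio of consecutive coefficients is 6/6 · 1/(n+1) → 0.
The limit is 0, so the series converges for all z; R = ∞.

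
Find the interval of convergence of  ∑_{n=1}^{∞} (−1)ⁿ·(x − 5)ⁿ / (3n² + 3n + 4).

[4, 6]

The ratio of consecutive coefficients is (3n² + 3n + 4)/(3(n+1)² + 3(n+1) + 4) → 1.
So the series converges when |x − 5| < 1 and diverges when |x − 5| > 1; R = 1.
Check x = 6: the terms are on the order of 1/n², so the series converges absolutely by comparison with the p-series (p = 2 > 1).
When x = 4, the series is dominated by a constant times Σ 1/n², which converges (p = 2 > 1).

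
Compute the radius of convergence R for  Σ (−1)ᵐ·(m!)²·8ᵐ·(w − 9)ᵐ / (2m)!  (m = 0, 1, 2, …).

Apply the ratio test: |a_{m+1}| / |a_m| = (m+1)²/[(2m+1)·(2m+2)] · 8, which tends to 2 as m → ∞.
Convergence for |w − 9| · 2 < 1, i.e. |w − 9| < 1/2. So R = 1/2.

R = 1/2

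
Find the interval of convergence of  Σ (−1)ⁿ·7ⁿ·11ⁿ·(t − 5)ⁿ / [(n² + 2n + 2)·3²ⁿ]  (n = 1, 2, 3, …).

By the ratio test, |a_{n+1}/a_n| = [(n² + 2n + 2)/((n+1)² + 2(n+1) + 2)] · 7·11/9 → 77/9.
Convergence for |t − 5| · 77/9 < 1, i.e. |t − 5| < 9/77. So R = 9/77.
At t = 394/77: the series is dominated by a constant times Σ 1/n², which converges (p = 2 > 1).
At t = 376/77: the series is dominated by a constant times Σ 1/n², which converges (p = 2 > 1).

[376/77, 394/77]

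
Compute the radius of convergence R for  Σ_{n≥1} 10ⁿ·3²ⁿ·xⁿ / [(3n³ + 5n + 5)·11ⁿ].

Ratio test: |a_{n+1}/a_n| = [(3n³ + 5n + 5)/(3(n+1)³ + 5(n+1) + 5)] · 10·9/11 → 90/11 as n → ∞.
Thus R = 1/(90/11) = 11/90.

R = 11/90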